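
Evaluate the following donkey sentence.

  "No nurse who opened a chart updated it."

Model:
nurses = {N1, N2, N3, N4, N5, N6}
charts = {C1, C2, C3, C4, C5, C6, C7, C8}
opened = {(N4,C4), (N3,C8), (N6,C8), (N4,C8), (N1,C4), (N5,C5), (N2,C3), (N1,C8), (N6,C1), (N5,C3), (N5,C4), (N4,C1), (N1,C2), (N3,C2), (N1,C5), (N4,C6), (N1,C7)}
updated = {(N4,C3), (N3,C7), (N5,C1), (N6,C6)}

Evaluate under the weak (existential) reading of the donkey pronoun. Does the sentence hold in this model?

"it" takes "a chart" as antecedent — a donkey pronoun bound across the clause boundary.
Truth condition: for no (n,c) with opened(n,c) does updated(n,c) hold.
Restrictor pairs — does the scope hold? (N1,C2):fails  (N1,C4):fails  (N1,C5):fails  (N1,C7):fails  (N1,C8):fails  (N2,C3):fails  (N3,C2):fails  (N3,C8):fails  (N4,C1):fails  (N4,C4):fails  (N4,C6):fails  (N4,C8):fails  (N5,C3):fails  (N5,C4):fails  (N5,C5):fails  (N6,C1):fails  (N6,C8):fails
Scope holds for no restrictor pair, so the sentence is true.

True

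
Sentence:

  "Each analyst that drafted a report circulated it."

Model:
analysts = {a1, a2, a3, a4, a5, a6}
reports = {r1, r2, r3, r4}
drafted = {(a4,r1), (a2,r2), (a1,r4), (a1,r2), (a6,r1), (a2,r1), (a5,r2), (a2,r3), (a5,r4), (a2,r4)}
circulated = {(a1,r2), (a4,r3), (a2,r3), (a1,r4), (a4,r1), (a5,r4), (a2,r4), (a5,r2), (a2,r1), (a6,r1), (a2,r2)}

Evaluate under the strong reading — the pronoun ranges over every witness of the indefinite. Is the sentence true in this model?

True

"it" takes "a report" as antecedent — a donkey pronoun bound across the clause boundary.
Strong reading: for every (a,r) with drafted(a,r), circulated(a,r).
Restrictor pairs: (a1,r2) ✓  (a1,r4) ✓  (a2,r1) ✓  (a2,r2) ✓  (a2,r3) ✓  (a2,r4) ✓  (a4,r1) ✓  (a5,r2) ✓  (a5,r4) ✓  (a6,r1) ✓
Every restrictor pair satisfies the scope.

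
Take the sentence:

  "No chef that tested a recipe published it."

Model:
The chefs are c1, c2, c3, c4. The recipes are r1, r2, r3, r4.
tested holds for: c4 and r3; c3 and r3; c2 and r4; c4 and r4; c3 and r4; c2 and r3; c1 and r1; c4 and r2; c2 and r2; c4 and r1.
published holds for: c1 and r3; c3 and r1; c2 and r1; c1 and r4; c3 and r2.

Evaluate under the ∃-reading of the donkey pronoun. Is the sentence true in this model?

True

"it" takes "a recipe" as antecedent — a donkey pronoun bound across the clause boundary.
Truth condition: for no (c,r) with tested(c,r) does published(c,r) hold.
Restrictor pairs — does the scope hold? (c1,r1):fails  (c2,r2):fails  (c2,r3):fails  (c2,r4):fails  (c3,r3):fails  (c3,r4):fails  (c4,r1):fails  (c4,r2):fails  (c4,r3):fails  (c4,r4):fails
Scope holds for no restrictor pair, so the sentence is true.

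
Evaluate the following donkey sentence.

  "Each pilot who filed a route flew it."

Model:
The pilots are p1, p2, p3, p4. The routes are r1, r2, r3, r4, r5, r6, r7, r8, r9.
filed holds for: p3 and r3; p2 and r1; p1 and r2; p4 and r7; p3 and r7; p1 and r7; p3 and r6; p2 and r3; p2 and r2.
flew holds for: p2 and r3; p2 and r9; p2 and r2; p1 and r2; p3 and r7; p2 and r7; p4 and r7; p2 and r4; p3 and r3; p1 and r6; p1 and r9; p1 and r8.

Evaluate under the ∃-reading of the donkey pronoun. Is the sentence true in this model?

True

"it" takes "a route" as antecedent — a donkey pronoun bound across the clause boundary.
Weak reading: every pilot p with some filed-route has at least one filed-route r such that flew(p,r).
Per pilot: p1:✓  p2:✓  p3:✓  p4:✓
Every pilot in the restrictor has a witness.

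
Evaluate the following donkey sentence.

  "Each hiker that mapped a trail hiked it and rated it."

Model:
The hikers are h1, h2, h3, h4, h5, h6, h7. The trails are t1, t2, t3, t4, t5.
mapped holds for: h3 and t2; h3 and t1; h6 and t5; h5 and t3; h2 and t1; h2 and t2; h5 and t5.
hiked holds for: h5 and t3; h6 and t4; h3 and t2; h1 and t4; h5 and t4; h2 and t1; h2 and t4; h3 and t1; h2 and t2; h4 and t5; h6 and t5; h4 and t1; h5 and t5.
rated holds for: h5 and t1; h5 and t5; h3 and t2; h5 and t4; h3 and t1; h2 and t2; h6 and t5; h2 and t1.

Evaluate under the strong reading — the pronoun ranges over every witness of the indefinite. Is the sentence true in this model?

False

"it" takes "a trail" as antecedent — a donkey pronoun bound across the clause boundary.
Strong reading: for every (h,t) with mapped(h,t), hiked(h,t) ∧ rated(h,t).
Restrictor pairs: (h2,t1) ✓  (h2,t2) ✓  (h3,t1) ✓  (h3,t2) ✓  (h5,t3) ✗  (h5,t5) ✓  (h6,t5) ✓
Counterexample: (h5,t3) is in mapped but fails the scope.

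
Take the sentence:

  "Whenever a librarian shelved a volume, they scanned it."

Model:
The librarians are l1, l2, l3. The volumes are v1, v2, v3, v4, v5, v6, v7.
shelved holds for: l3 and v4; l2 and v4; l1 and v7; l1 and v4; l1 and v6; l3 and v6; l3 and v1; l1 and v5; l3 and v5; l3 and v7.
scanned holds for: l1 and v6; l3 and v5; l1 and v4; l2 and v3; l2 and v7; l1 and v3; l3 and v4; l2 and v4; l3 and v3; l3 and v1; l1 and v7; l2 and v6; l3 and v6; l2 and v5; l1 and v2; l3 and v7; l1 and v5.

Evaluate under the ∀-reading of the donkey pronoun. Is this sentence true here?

True

"it" takes "a volume" as antecedent — a donkey pronoun bound across the clause boundary.
Strong reading: for every (l,v) with shelved(l,v), scanned(l,v).
Restrictor pairs: (l1,v4) ✓  (l1,v5) ✓  (l1,v6) ✓  (l1,v7) ✓  (l2,v4) ✓  (l3,v1) ✓  (l3,v4) ✓  (l3,v5) ✓  (l3,v6) ✓  (l3,v7) ✓
Every restrictor pair satisfies the scope.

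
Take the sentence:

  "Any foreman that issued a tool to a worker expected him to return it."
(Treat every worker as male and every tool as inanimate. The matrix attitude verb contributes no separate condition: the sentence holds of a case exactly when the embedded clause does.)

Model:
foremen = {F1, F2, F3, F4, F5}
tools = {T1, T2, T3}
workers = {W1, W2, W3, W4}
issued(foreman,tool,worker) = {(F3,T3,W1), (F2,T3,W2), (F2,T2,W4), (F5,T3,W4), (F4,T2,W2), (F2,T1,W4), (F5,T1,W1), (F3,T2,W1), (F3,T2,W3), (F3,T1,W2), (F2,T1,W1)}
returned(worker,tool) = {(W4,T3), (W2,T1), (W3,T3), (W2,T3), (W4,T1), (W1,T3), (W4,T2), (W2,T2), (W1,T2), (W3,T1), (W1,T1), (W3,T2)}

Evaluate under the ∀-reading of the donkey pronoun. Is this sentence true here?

True

"him" takes "a worker" as antecedent and "it" takes "a tool"; both are donkey pronouns co-varying with the restrictor.
Strong reading: for every (f,t,w) with issued(f,t,w), returned(w,t).
Restrictor triples: (F2,T1,W1)→returned(W1,T1) ✓  (F2,T1,W4)→returned(W4,T1) ✓  (F2,T2,W4)→returned(W4,T2) ✓  (F2,T3,W2)→returned(W2,T3) ✓  (F3,T1,W2)→returned(W2,T1) ✓  (F3,T2,W1)→returned(W1,T2) ✓  (F3,T2,W3)→returned(W3,T2) ✓  (F3,T3,W1)→returned(W1,T3) ✓  (F4,T2,W2)→returned(W2,T2) ✓  (F5,T1,W1)→returned(W1,T1) ✓  (F5,T3,W4)→returned(W4,T3) ✓
Every restrictor triple satisfies the scope.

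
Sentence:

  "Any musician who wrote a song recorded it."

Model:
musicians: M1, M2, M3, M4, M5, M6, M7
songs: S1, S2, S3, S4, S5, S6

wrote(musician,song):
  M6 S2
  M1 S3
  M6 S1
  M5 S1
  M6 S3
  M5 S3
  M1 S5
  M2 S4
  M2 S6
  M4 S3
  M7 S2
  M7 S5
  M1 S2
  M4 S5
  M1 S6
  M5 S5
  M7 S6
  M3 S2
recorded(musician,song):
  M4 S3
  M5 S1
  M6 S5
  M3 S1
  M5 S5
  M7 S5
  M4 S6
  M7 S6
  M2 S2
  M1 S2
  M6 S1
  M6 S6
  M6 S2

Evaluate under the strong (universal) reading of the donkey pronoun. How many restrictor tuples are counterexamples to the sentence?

10

"it" takes "a song" as antecedent — a donkey pronoun bound across the clause boundary.
Strong reading: for every (m,s) with wrote(m,s), recorded(m,s).
Restrictor pairs: (M1,S2) ✓  (M1,S3) ✗  (M1,S5) ✗  (M1,S6) ✗  (M2,S4) ✗  (M2,S6) ✗  (M3,S2) ✗  (M4,S3) ✓  (M4,S5) ✗  (M5,S1) ✓  (M5,S3) ✗  (M5,S5) ✓  (M6,S1) ✓  (M6,S2) ✓  (M6,S3) ✗  (M7,S2) ✗  (M7,S5) ✓  (M7,S6) ✓
Counterexamples (restrictor pairs failing the scope): 10.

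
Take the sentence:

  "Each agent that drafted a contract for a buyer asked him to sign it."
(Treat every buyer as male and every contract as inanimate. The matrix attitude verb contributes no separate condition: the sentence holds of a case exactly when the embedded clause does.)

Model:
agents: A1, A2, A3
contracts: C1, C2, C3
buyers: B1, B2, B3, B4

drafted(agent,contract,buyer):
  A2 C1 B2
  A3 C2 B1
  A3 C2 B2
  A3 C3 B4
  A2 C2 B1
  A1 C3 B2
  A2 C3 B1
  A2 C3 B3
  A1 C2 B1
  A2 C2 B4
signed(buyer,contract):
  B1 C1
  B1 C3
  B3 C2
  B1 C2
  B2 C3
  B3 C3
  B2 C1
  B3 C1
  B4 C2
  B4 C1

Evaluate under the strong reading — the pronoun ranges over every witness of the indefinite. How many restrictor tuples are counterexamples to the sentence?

"him" takes "a buyer" as antecedent and "it" takes "a contract"; both are donkey pronouns co-varying with the restrictor.
Strong reading: for every (a,c,b) with drafted(a,c,b), signed(b,c).
Restrictor triples: (A1,C2,B1)→signed(B1,C2) ✓  (A1,C3,B2)→signed(B2,C3) ✓  (A2,C1,B2)→signed(B2,C1) ✓  (A2,C2,B1)→signed(B1,C2) ✓  (A2,C2,B4)→signed(B4,C2) ✓  (A2,C3,B1)→signed(B1,C3) ✓  (A2,C3,B3)→signed(B3,C3) ✓  (A3,C2,B1)→signed(B1,C2) ✓  (A3,C2,B2)→signed(B2,C2) ✗  (A3,C3,B4)→signed(B4,C3) ✗
Counterexamples (restrictor triples failing the scope): 2.

2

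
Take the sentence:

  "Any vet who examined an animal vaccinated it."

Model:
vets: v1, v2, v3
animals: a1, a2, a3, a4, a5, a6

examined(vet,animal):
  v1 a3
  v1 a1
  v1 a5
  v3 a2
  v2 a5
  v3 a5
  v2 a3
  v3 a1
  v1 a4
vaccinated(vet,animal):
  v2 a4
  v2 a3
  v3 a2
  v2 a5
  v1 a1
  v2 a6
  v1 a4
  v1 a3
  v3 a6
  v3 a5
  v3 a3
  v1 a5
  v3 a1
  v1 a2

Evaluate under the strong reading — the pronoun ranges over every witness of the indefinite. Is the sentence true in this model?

"it" takes "an animal" as antecedent — a donkey pronoun bound across the clause boundary.
Strong reading: for every (v,a) with examined(v,a), vaccinated(v,a).
Restrictor pairs: (v1,a1) ✓  (v1,a3) ✓  (v1,a4) ✓  (v1,a5) ✓  (v2,a3) ✓  (v2,a5) ✓  (v3,a1) ✓  (v3,a2) ✓  (v3,a5) ✓
Every restrictor pair satisfies the scope.

True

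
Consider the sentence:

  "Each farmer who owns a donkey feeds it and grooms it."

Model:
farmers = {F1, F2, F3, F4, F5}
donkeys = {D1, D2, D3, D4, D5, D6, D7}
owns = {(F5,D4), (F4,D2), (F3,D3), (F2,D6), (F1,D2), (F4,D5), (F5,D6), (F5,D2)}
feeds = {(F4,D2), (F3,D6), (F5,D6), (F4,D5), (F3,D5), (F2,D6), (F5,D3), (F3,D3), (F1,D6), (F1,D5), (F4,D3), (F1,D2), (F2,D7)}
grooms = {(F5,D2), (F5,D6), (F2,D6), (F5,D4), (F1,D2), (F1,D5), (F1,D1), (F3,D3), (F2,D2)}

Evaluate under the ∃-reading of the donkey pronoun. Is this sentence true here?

False

"it" takes "a donkey" as antecedent — a donkey pronoun bound across the clause boundary.
Weak reading: every farmer f with some owns-donkey has at least one owns-donkey d such that feeds(f,d) ∧ grooms(f,d).
Per farmer: F1:✓  F2:✓  F3:✓  F4:✗  F5:✓
F4 has no witness among its owns-donkeys.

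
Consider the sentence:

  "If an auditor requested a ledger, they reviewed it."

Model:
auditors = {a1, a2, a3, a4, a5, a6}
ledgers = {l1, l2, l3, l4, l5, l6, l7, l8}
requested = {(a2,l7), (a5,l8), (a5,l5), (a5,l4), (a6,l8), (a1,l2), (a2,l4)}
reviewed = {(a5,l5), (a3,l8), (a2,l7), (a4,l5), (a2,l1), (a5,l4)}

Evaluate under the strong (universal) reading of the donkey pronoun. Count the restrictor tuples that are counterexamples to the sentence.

4

"it" takes "a ledger" as antecedent — a donkey pronoun bound across the clause boundary.
Strong reading: for every (a,l) with requested(a,l), reviewed(a,l).
Restrictor pairs: (a1,l2) ✗  (a2,l4) ✗  (a2,l7) ✓  (a5,l4) ✓  (a5,l5) ✓  (a5,l8) ✗  (a6,l8) ✗
Counterexamples (restrictor pairs failing the scope): 4.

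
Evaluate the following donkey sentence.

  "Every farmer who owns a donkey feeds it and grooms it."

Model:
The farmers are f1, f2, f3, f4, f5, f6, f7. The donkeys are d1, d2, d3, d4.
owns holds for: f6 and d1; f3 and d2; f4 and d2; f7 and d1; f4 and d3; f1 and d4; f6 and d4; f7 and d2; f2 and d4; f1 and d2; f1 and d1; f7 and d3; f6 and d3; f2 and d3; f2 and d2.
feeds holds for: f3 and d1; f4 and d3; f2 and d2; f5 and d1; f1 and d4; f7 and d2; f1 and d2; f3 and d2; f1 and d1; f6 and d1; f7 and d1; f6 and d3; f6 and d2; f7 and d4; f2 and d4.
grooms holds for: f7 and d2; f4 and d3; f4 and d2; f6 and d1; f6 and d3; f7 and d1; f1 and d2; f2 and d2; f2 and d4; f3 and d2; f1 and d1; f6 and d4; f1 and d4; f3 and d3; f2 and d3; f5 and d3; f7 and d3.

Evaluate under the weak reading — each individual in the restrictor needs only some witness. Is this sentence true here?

True

"it" takes "a donkey" as antecedent — a donkey pronoun bound across the clause boundary.
Weak reading: every farmer f with some owns-donkey has at least one owns-donkey d such that feeds(f,d) ∧ grooms(f,d).
Per farmer: f1:✓  f2:✓  f3:✓  f4:✓  f6:✓  f7:✓
Every farmer in the restrictor has a witness.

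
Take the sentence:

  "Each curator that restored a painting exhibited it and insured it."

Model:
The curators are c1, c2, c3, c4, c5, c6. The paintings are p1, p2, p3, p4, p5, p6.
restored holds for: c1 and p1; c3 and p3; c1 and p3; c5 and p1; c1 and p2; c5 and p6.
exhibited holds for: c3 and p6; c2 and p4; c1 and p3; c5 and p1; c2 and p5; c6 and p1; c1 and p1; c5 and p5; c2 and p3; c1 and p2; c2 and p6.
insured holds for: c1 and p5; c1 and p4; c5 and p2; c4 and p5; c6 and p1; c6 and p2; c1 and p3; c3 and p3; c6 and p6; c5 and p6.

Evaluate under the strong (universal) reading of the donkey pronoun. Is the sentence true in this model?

False

"it" takes "a painting" as antecedent — a donkey pronoun bound across the clause boundary.
Strong reading: for every (c,p) with restored(c,p), exhibited(c,p) ∧ insured(c,p).
Restrictor pairs: (c1,p1) ✗  (c1,p2) ✗  (c1,p3) ✓  (c3,p3) ✗  (c5,p1) ✗  (c5,p6) ✗
Counterexample: (c1,p1) is in restored but fails the scope.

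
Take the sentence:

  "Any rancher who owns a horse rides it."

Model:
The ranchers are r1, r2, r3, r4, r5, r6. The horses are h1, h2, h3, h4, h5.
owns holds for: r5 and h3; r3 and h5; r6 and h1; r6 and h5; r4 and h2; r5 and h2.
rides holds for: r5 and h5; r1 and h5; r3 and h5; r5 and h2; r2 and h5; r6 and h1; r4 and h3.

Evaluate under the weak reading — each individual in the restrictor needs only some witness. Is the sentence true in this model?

"it" takes "a horse" as antecedent — a donkey pronoun bound across the clause boundary.
Weak reading: every rancher r with some owns-horse has at least one owns-horse h such that rides(r,h).
Per rancher: r3:✓  r4:✗  r5:✓  r6:✓
r4 has no witness among its owns-horses.

False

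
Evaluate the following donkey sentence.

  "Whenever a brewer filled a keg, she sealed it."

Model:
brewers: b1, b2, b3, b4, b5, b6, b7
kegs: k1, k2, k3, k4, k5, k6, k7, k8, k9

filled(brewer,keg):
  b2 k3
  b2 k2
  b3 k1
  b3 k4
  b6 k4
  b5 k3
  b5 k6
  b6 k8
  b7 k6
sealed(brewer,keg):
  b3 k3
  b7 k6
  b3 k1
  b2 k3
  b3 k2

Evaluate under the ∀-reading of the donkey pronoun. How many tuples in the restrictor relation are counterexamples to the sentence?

"it" takes "a keg" as antecedent — a donkey pronoun bound across the clause boundary.
Strong reading: for every (b,k) with filled(b,k), sealed(b,k).
Restrictor pairs: (b2,k2) ✗  (b2,k3) ✓  (b3,k1) ✓  (b3,k4) ✗  (b5,k3) ✗  (b5,k6) ✗  (b6,k4) ✗  (b6,k8) ✗  (b7,k6) ✓
Counterexamples (restrictor pairs failing the scope): 6.

6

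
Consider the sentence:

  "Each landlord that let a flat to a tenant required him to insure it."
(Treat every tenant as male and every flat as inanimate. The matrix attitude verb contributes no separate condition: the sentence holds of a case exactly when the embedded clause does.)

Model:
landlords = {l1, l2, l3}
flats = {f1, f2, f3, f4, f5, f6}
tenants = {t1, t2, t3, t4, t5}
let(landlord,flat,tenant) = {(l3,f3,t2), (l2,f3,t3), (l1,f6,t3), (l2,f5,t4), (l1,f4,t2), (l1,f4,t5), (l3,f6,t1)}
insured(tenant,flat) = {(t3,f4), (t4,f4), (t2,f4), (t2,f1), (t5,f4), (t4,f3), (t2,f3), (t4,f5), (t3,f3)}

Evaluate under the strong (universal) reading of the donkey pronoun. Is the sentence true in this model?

"him" takes "a tenant" as antecedent and "it" takes "a flat"; both are donkey pronouns co-varying with the restrictor.
Strong reading: for every (l,f,t) with let(l,f,t), insured(t,f).
Restrictor triples: (l1,f4,t2)→insured(t2,f4) ✓  (l1,f4,t5)→insured(t5,f4) ✓  (l1,f6,t3)→insured(t3,f6) ✗  (l2,f3,t3)→insured(t3,f3) ✓  (l2,f5,t4)→insured(t4,f5) ✓  (l3,f3,t2)→insured(t2,f3) ✓  (l3,f6,t1)→insured(t1,f6) ✗
Counterexample: (l1,f6,t3) — insured(t3,f6) does not hold.

False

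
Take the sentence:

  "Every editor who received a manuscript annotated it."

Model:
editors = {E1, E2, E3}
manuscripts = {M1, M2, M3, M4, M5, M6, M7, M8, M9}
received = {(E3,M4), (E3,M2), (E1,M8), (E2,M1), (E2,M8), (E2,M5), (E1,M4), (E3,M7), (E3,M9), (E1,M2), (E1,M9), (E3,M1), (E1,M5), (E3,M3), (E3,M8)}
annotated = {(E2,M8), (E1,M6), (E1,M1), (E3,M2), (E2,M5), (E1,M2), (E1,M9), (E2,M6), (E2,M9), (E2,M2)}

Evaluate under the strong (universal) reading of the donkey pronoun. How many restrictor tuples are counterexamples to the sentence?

"it" takes "a manuscript" as antecedent — a donkey pronoun bound across the clause boundary.
Strong reading: for every (e,m) with received(e,m), annotated(e,m).
Restrictor pairs: (E1,M2) ✓  (E1,M4) ✗  (E1,M5) ✗  (E1,M8) ✗  (E1,M9) ✓  (E2,M1) ✗  (E2,M5) ✓  (E2,M8) ✓  (E3,M1) ✗  (E3,M2) ✓  (E3,M3) ✗  (E3,M4) ✗  (E3,M7) ✗  (E3,M8) ✗  (E3,M9) ✗
Counterexamples (restrictor pairs failing the scope): 10.

10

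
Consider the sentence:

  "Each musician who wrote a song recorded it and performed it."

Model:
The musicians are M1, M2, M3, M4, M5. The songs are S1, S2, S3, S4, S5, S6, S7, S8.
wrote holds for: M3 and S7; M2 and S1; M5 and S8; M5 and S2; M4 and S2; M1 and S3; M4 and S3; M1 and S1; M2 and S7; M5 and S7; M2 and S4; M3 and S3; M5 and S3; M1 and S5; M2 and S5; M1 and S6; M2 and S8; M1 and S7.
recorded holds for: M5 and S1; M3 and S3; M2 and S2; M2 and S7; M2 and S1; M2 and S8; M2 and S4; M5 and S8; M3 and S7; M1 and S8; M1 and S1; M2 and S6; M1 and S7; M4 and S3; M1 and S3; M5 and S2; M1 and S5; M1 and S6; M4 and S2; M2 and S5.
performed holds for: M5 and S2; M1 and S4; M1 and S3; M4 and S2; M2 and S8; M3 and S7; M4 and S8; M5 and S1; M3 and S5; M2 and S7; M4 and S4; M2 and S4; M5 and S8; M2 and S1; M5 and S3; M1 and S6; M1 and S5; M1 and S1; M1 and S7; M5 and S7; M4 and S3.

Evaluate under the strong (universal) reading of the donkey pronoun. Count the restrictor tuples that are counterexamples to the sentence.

"it" takes "a song" as antecedent — a donkey pronoun bound across the clause boundary.
Strong reading: for every (m,s) with wrote(m,s), recorded(m,s) ∧ performed(m,s).
Restrictor pairs: (M1,S1) ✓  (M1,S3) ✓  (M1,S5) ✓  (M1,S6) ✓  (M1,S7) ✓  (M2,S1) ✓  (M2,S4) ✓  (M2,S5) ✗  (M2,S7) ✓  (M2,S8) ✓  (M3,S3) ✗  (M3,S7) ✓  (M4,S2) ✓  (M4,S3) ✓  (M5,S2) ✓  (M5,S3) ✗  (M5,S7) ✗  (M5,S8) ✓
Counterexamples (restrictor pairs failing the scope): 4.

4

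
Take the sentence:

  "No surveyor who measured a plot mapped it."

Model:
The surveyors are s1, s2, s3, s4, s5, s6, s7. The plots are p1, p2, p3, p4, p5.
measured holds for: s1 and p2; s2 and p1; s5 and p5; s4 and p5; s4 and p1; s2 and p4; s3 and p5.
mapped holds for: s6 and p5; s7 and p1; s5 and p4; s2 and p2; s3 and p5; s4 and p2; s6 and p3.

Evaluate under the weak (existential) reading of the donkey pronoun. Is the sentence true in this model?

False

"it" takes "a plot" as antecedent — a donkey pronoun bound across the clause boundary.
Truth condition: for no (s,p) with measured(s,p) does mapped(s,p) hold.
Restrictor pairs — does the scope hold? (s1,p2):fails  (s2,p1):fails  (s2,p4):fails  (s3,p5):holds  (s4,p1):fails  (s4,p5):fails  (s5,p5):fails
Scope holds for 1 pair(s), so the sentence is false.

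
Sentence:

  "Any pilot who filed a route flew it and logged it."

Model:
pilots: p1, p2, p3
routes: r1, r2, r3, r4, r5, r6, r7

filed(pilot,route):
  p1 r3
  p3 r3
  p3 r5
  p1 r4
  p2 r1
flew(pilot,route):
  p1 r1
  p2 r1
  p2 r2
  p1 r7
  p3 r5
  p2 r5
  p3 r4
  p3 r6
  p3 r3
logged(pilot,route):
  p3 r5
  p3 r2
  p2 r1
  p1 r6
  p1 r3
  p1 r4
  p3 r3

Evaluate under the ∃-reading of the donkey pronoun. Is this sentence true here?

"it" takes "a route" as antecedent — a donkey pronoun bound across the clause boundary.
Weak reading: every pilot p with some filed-route has at least one filed-route r such that flew(p,r) ∧ logged(p,r).
Per pilot: p1:✗  p2:✓  p3:✓
p1 has no witness among its filed-routes.

False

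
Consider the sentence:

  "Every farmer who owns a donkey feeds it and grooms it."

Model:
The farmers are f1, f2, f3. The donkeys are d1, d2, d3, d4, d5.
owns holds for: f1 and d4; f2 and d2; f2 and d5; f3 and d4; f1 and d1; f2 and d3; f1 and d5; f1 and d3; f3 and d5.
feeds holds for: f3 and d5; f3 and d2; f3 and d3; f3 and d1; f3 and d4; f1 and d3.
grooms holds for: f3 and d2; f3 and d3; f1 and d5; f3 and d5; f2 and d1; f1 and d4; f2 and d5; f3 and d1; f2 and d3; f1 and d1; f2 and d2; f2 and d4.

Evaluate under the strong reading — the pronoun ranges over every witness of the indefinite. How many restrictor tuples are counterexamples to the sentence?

"it" takes "a donkey" as antecedent — a donkey pronoun bound across the clause boundary.
Strong reading: for every (f,d) with owns(f,d), feeds(f,d) ∧ grooms(f,d).
Restrictor pairs: (f1,d1) ✗  (f1,d3) ✗  (f1,d4) ✗  (f1,d5) ✗  (f2,d2) ✗  (f2,d3) ✗  (f2,d5) ✗  (f3,d4) ✗  (f3,d5) ✓
Counterexamples (restrictor pairs failing the scope): 8.

8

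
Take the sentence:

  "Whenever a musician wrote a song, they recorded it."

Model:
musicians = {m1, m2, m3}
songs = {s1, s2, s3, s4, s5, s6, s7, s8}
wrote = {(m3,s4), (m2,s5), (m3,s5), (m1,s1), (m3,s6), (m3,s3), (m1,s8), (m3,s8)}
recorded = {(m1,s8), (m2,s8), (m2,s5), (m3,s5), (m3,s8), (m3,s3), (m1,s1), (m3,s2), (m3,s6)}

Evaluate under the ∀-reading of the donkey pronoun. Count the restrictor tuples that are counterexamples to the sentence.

1

"it" takes "a song" as antecedent — a donkey pronoun bound across the clause boundary.
Strong reading: for every (m,s) with wrote(m,s), recorded(m,s).
Restrictor pairs: (m1,s1) ✓  (m1,s8) ✓  (m2,s5) ✓  (m3,s3) ✓  (m3,s4) ✗  (m3,s5) ✓  (m3,s6) ✓  (m3,s8) ✓
Counterexamples (restrictor pairs failing the scope): 1.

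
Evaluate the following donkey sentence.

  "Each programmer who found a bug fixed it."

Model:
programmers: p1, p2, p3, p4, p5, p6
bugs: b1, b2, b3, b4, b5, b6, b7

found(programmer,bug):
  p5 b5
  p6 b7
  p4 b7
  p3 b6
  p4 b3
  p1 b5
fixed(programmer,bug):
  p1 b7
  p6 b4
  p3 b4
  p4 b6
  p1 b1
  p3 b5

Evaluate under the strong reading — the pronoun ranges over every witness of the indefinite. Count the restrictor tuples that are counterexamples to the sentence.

6

"it" takes "a bug" as antecedent — a donkey pronoun bound across the clause boundary.
Strong reading: for every (p,b) with found(p,b), fixed(p,b).
Restrictor pairs: (p1,b5) ✗  (p3,b6) ✗  (p4,b3) ✗  (p4,b7) ✗  (p5,b5) ✗  (p6,b7) ✗
Counterexamples (restrictor pairs failing the scope): 6.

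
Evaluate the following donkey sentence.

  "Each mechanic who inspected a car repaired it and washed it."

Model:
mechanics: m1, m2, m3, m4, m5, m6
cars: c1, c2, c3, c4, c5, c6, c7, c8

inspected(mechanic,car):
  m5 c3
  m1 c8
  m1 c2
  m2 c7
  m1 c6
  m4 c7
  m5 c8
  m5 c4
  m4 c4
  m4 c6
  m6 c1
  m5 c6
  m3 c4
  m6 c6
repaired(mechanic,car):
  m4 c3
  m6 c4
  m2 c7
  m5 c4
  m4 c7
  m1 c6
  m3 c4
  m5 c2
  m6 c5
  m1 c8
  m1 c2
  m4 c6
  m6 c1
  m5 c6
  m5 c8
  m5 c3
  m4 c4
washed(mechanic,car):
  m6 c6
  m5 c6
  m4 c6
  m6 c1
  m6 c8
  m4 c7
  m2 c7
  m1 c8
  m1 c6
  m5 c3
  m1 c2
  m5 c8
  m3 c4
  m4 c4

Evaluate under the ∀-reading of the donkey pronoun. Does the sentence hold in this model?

"it" takes "a car" as antecedent — a donkey pronoun bound across the clause boundary.
Strong reading: for every (m,c) with inspected(m,c), repaired(m,c) ∧ washed(m,c).
Restrictor pairs: (m1,c2) ✓  (m1,c6) ✓  (m1,c8) ✓  (m2,c7) ✓  (m3,c4) ✓  (m4,c4) ✓  (m4,c6) ✓  (m4,c7) ✓  (m5,c3) ✓  (m5,c4) ✗  (m5,c6) ✓  (m5,c8) ✓  (m6,c1) ✓  (m6,c6) ✗
Counterexample: (m5,c4) is in inspected but fails the scope.

False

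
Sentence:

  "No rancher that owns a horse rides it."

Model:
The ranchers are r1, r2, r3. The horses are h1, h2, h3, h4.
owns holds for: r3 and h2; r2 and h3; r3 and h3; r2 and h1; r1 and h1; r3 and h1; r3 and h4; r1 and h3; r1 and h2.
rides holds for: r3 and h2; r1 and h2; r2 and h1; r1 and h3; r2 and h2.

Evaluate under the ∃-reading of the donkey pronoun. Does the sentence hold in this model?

False

"it" takes "a horse" as antecedent — a donkey pronoun bound across the clause boundary.
Truth condition: for no (r,h) with owns(r,h) does rides(r,h) hold.
Restrictor pairs — does the scope hold? (r1,h1):fails  (r1,h2):holds  (r1,h3):holds  (r2,h1):holds  (r2,h3):fails  (r3,h1):fails  (r3,h2):holds  (r3,h3):fails  (r3,h4):fails
Scope holds for 4 pair(s), so the sentence is false.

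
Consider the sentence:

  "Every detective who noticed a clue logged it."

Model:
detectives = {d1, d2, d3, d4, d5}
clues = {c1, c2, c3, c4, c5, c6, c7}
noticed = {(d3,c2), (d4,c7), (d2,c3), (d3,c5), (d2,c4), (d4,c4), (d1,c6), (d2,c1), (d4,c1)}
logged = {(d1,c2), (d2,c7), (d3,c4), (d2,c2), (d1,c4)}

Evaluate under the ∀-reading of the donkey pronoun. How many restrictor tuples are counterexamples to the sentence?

9

"it" takes "a clue" as antecedent — a donkey pronoun bound across the clause boundary.
Strong reading: for every (d,c) with noticed(d,c), logged(d,c).
Restrictor pairs: (d1,c6) ✗  (d2,c1) ✗  (d2,c3) ✗  (d2,c4) ✗  (d3,c2) ✗  (d3,c5) ✗  (d4,c1) ✗  (d4,c4) ✗  (d4,c7) ✗
Counterexamples (restrictor pairs failing the scope): 9.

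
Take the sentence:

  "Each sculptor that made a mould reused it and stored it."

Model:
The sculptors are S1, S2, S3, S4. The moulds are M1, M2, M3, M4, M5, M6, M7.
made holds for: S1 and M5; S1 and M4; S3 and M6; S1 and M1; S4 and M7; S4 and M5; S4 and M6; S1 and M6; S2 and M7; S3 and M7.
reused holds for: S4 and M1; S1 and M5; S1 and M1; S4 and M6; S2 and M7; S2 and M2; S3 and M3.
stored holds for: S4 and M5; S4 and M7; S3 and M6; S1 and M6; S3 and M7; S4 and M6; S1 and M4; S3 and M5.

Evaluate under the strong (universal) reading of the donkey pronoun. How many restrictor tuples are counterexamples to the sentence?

9

"it" takes "a mould" as antecedent — a donkey pronoun bound across the clause boundary.
Strong reading: for every (s,m) with made(s,m), reused(s,m) ∧ stored(s,m).
Restrictor pairs: (S1,M1) ✗  (S1,M4) ✗  (S1,M5) ✗  (S1,M6) ✗  (S2,M7) ✗  (S3,M6) ✗  (S3,M7) ✗  (S4,M5) ✗  (S4,M6) ✓  (S4,M7) ✗
Counterexamples (restrictor pairs failing the scope): 9.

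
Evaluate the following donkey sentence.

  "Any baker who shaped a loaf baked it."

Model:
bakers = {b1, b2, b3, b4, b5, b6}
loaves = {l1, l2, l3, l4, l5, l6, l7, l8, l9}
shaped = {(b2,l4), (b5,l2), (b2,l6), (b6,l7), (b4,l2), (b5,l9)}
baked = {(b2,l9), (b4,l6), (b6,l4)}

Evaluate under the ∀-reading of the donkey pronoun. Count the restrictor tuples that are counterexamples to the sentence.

6

"it" takes "a loaf" as antecedent — a donkey pronoun bound across the clause boundary.
Strong reading: for every (b,l) with shaped(b,l), baked(b,l).
Restrictor pairs: (b2,l4) ✗  (b2,l6) ✗  (b4,l2) ✗  (b5,l2) ✗  (b5,l9) ✗  (b6,l7) ✗
Counterexamples (restrictor pairs failing the scope): 6.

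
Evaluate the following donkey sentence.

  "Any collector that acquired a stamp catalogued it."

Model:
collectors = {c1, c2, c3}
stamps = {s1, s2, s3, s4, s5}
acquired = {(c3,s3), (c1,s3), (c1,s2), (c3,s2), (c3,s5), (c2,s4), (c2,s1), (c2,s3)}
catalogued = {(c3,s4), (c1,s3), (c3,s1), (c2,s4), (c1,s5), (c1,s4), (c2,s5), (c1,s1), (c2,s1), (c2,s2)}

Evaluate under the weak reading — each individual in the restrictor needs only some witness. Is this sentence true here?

"it" takes "a stamp" as antecedent — a donkey pronoun bound across the clause boundary.
Weak reading: every collector c with some acquired-stamp has at least one acquired-stamp s such that catalogued(c,s).
Per collector: c1:✓  c2:✓  c3:✗
c3 has no witness among its acquired-stamps.

False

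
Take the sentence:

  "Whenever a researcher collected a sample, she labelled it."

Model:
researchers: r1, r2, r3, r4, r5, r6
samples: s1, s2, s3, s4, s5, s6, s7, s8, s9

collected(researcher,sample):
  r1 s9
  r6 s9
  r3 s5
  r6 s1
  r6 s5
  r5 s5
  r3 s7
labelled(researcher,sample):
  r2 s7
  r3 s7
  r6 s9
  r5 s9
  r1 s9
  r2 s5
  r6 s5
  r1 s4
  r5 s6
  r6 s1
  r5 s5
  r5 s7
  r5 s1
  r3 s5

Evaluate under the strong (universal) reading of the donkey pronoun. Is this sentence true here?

"it" takes "a sample" as antecedent — a donkey pronoun bound across the clause boundary.
Strong reading: for every (r,s) with collected(r,s), labelled(r,s).
Restrictor pairs: (r1,s9) ✓  (r3,s5) ✓  (r3,s7) ✓  (r5,s5) ✓  (r6,s1) ✓  (r6,s5) ✓  (r6,s9) ✓
Every restrictor pair satisfies the scope.

True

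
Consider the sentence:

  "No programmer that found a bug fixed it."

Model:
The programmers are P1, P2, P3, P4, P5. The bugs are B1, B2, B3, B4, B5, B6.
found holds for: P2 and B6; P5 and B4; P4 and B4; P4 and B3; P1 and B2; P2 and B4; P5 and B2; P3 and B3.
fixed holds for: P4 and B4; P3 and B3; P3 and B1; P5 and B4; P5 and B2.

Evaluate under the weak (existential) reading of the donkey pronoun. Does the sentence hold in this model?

False

"it" takes "a bug" as antecedent — a donkey pronoun bound across the clause boundary.
Truth condition: for no (p,b) with found(p,b) does fixed(p,b) hold.
Restrictor pairs — does the scope hold? (P1,B2):fails  (P2,B4):fails  (P2,B6):fails  (P3,B3):holds  (P4,B3):fails  (P4,B4):holds  (P5,B2):holds  (P5,B4):holds
Scope holds for 4 pair(s), so the sentence is false.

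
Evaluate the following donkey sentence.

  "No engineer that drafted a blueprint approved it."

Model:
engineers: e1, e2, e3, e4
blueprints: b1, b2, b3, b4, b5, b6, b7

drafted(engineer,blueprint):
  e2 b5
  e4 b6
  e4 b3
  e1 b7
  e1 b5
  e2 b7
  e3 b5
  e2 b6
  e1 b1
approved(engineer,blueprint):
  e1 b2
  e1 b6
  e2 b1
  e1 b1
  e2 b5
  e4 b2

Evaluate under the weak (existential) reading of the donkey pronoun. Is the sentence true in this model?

False

"it" takes "a blueprint" as antecedent — a donkey pronoun bound across the clause boundary.
Truth condition: for no (e,b) with drafted(e,b) does approved(e,b) hold.
Restrictor pairs — does the scope hold? (e1,b1):holds  (e1,b5):fails  (e1,b7):fails  (e2,b5):holds  (e2,b6):fails  (e2,b7):fails  (e3,b5):fails  (e4,b3):fails  (e4,b6):fails
Scope holds for 2 pair(s), so the sentence is false.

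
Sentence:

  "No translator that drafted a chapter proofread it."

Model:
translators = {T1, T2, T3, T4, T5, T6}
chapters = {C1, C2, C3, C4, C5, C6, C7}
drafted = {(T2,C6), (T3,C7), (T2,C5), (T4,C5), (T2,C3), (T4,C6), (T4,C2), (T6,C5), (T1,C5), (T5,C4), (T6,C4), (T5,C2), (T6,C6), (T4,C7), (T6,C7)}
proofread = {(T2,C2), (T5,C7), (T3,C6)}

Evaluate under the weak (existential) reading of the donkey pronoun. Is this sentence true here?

True

"it" takes "a chapter" as antecedent — a donkey pronoun bound across the clause boundary.
Truth condition: for no (t,c) with drafted(t,c) does proofread(t,c) hold.
Restrictor pairs — does the scope hold? (T1,C5):fails  (T2,C3):fails  (T2,C5):fails  (T2,C6):fails  (T3,C7):fails  (T4,C2):fails  (T4,C5):fails  (T4,C6):fails  (T4,C7):fails  (T5,C2):fails  (T5,C4):fails  (T6,C4):fails  (T6,C5):fails  (T6,C6):fails  (T6,C7):fails
Scope holds for no restrictor pair, so the sentence is true.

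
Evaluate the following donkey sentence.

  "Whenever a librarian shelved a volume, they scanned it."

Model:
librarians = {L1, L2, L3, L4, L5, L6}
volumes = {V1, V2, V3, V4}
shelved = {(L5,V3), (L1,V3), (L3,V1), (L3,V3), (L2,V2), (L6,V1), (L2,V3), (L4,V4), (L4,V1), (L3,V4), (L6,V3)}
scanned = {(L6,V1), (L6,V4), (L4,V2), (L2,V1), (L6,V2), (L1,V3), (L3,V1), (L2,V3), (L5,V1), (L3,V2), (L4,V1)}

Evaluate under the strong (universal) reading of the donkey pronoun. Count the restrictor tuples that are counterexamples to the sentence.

"it" takes "a volume" as antecedent — a donkey pronoun bound across the clause boundary.
Strong reading: for every (l,v) with shelved(l,v), scanned(l,v).
Restrictor pairs: (L1,V3) ✓  (L2,V2) ✗  (L2,V3) ✓  (L3,V1) ✓  (L3,V3) ✗  (L3,V4) ✗  (L4,V1) ✓  (L4,V4) ✗  (L5,V3) ✗  (L6,V1) ✓  (L6,V3) ✗
Counterexamples (restrictor pairs failing the scope): 6.

6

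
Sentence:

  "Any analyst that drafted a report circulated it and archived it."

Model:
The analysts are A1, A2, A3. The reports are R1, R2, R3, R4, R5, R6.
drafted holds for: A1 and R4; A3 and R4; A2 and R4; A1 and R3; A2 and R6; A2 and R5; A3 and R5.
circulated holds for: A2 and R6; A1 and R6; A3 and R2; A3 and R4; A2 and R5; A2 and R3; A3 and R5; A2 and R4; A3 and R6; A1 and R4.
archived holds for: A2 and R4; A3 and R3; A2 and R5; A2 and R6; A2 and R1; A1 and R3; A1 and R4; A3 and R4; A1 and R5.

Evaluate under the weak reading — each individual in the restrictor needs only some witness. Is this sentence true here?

"it" takes "a report" as antecedent — a donkey pronoun bound across the clause boundary.
Weak reading: every analyst a with some drafted-report has at least one drafted-report r such that circulated(a,r) ∧ archived(a,r).
Per analyst: A1:✓  A2:✓  A3:✓
Every analyst in the restrictor has a witness.

True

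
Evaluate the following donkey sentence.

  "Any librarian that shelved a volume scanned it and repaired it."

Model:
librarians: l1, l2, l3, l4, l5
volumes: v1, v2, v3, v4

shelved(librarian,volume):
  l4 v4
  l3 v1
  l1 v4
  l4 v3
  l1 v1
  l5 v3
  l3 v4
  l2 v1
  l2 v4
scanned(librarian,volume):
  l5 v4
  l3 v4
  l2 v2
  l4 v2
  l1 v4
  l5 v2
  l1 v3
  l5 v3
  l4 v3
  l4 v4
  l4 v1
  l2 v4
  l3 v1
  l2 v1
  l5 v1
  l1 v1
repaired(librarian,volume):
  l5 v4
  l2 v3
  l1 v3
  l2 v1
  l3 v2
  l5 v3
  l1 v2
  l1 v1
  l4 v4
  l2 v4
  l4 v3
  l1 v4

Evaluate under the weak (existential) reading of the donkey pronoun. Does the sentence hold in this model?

"it" takes "a volume" as antecedent — a donkey pronoun bound across the clause boundary.
Weak reading: every librarian l with some shelved-volume has at least one shelved-volume v such that scanned(l,v) ∧ repaired(l,v).
Per librarian: l1:✓  l2:✓  l3:✗  l4:✓  l5:✓
l3 has no witness among its shelved-volumes.

False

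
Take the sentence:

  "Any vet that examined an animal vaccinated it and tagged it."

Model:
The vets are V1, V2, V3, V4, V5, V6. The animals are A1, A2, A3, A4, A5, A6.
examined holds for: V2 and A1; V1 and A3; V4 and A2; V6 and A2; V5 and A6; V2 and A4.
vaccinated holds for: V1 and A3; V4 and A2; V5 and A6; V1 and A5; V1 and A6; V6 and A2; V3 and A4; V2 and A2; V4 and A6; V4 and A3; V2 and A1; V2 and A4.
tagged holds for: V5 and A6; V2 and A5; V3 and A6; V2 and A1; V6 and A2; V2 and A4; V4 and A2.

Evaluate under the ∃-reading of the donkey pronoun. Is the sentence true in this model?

False

"it" takes "an animal" as antecedent — a donkey pronoun bound across the clause boundary.
Weak reading: every vet v with some examined-animal has at least one examined-animal a such that vaccinated(v,a) ∧ tagged(v,a).
Per vet: V1:✗  V2:✓  V4:✓  V5:✓  V6:✓
V1 has no witness among its examined-animals.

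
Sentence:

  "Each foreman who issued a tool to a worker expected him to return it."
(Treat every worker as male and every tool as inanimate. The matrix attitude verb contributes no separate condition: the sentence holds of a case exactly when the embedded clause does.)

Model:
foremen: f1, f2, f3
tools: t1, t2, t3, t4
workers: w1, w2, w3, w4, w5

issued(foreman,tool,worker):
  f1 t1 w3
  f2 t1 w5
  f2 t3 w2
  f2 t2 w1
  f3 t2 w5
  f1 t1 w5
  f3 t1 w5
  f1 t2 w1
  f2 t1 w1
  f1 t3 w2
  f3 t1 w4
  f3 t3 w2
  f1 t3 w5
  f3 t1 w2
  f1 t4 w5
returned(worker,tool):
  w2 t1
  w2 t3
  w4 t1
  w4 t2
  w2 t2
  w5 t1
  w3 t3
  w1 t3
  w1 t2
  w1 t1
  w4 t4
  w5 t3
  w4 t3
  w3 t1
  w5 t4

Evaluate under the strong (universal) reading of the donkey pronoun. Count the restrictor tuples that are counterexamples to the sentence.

"him" takes "a worker" as antecedent and "it" takes "a tool"; both are donkey pronouns co-varying with the restrictor.
Strong reading: for every (f,t,w) with issued(f,t,w), returned(w,t).
Restrictor triples: (f1,t1,w3)→returned(w3,t1) ✓  (f1,t1,w5)→returned(w5,t1) ✓  (f1,t2,w1)→returned(w1,t2) ✓  (f1,t3,w2)→returned(w2,t3) ✓  (f1,t3,w5)→returned(w5,t3) ✓  (f1,t4,w5)→returned(w5,t4) ✓  (f2,t1,w1)→returned(w1,t1) ✓  (f2,t1,w5)→returned(w5,t1) ✓  (f2,t2,w1)→returned(w1,t2) ✓  (f2,t3,w2)→returned(w2,t3) ✓  (f3,t1,w2)→returned(w2,t1) ✓  (f3,t1,w4)→returned(w4,t1) ✓  (f3,t1,w5)→returned(w5,t1) ✓  (f3,t2,w5)→returned(w5,t2) ✗  (f3,t3,w2)→returned(w2,t3) ✓
Counterexamples (restrictor triples failing the scope): 1.

1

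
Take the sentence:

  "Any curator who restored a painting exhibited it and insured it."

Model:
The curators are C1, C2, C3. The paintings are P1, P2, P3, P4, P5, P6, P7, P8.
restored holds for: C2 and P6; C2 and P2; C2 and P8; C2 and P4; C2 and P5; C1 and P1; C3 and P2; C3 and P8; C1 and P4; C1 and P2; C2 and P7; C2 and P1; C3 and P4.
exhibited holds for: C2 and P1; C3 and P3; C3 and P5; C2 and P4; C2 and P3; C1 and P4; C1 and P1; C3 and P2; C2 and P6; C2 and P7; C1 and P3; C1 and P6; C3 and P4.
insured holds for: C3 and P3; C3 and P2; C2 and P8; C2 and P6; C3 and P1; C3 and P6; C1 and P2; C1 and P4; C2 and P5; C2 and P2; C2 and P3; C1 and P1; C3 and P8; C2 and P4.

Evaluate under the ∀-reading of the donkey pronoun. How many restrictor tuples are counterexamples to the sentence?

8

"it" takes "a painting" as antecedent — a donkey pronoun bound across the clause boundary.
Strong reading: for every (c,p) with restored(c,p), exhibited(c,p) ∧ insured(c,p).
Restrictor pairs: (C1,P1) ✓  (C1,P2) ✗  (C1,P4) ✓  (C2,P1) ✗  (C2,P2) ✗  (C2,P4) ✓  (C2,P5) ✗  (C2,P6) ✓  (C2,P7) ✗  (C2,P8) ✗  (C3,P2) ✓  (C3,P4) ✗  (C3,P8) ✗
Counterexamples (restrictor pairs failing the scope): 8.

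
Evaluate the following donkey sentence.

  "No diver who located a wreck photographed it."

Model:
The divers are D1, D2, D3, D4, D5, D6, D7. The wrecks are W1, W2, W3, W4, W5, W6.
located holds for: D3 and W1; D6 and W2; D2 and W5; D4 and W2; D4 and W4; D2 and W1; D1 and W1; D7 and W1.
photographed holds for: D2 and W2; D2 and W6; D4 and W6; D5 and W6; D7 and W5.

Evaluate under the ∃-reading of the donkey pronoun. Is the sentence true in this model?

"it" takes "a wreck" as antecedent — a donkey pronoun bound across the clause boundary.
Truth condition: for no (d,w) with located(d,w) does photographed(d,w) hold.
Restrictor pairs — does the scope hold? (D1,W1):fails  (D2,W1):fails  (D2,W5):fails  (D3,W1):fails  (D4,W2):fails  (D4,W4):fails  (D6,W2):fails  (D7,W1):fails
Scope holds for no restrictor pair, so the sentence is true.

True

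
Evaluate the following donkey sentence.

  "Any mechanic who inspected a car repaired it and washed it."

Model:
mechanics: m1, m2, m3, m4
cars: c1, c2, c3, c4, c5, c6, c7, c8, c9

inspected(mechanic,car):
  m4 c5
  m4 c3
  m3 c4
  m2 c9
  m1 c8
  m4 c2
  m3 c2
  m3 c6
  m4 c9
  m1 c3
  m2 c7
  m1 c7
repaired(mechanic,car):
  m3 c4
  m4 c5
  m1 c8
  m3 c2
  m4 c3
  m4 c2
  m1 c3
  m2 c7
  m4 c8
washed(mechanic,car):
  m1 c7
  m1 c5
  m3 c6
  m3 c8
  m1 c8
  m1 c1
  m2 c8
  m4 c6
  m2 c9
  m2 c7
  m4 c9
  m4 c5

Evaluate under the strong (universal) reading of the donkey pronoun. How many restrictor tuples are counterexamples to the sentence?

9

"it" takes "a car" as antecedent — a donkey pronoun bound across the clause boundary.
Strong reading: for every (m,c) with inspected(m,c), repaired(m,c) ∧ washed(m,c).
Restrictor pairs: (m1,c3) ✗  (m1,c7) ✗  (m1,c8) ✓  (m2,c7) ✓  (m2,c9) ✗  (m3,c2) ✗  (m3,c4) ✗  (m3,c6) ✗  (m4,c2) ✗  (m4,c3) ✗  (m4,c5) ✓  (m4,c9) ✗
Counterexamples (restrictor pairs failing the scope): 9.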